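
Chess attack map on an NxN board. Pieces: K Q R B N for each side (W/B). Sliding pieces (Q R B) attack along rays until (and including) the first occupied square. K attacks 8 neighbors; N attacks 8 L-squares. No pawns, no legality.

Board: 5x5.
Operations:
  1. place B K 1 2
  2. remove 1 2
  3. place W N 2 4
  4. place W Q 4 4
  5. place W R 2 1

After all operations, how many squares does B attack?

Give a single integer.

Op 1: place BK@(1,2)
Op 2: remove (1,2)
Op 3: place WN@(2,4)
Op 4: place WQ@(4,4)
Op 5: place WR@(2,1)
Per-piece attacks for B:
Union (0 distinct): (none)

Answer: 0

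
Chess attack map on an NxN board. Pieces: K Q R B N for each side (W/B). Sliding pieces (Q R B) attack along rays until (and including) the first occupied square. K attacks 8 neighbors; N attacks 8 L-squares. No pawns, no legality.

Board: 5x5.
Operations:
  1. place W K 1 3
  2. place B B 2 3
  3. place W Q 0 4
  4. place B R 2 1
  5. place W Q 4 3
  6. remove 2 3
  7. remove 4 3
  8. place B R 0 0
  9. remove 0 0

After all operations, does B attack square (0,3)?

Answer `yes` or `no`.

Op 1: place WK@(1,3)
Op 2: place BB@(2,3)
Op 3: place WQ@(0,4)
Op 4: place BR@(2,1)
Op 5: place WQ@(4,3)
Op 6: remove (2,3)
Op 7: remove (4,3)
Op 8: place BR@(0,0)
Op 9: remove (0,0)
Per-piece attacks for B:
  BR@(2,1): attacks (2,2) (2,3) (2,4) (2,0) (3,1) (4,1) (1,1) (0,1)
B attacks (0,3): no

Answer: no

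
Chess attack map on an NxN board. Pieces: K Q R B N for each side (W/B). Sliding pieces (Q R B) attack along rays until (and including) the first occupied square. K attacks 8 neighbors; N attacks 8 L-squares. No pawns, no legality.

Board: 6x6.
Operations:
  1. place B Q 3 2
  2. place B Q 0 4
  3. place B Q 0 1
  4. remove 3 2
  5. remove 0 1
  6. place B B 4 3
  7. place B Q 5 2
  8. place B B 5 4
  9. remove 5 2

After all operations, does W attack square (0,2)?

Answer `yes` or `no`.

Op 1: place BQ@(3,2)
Op 2: place BQ@(0,4)
Op 3: place BQ@(0,1)
Op 4: remove (3,2)
Op 5: remove (0,1)
Op 6: place BB@(4,3)
Op 7: place BQ@(5,2)
Op 8: place BB@(5,4)
Op 9: remove (5,2)
Per-piece attacks for W:
W attacks (0,2): no

Answer: no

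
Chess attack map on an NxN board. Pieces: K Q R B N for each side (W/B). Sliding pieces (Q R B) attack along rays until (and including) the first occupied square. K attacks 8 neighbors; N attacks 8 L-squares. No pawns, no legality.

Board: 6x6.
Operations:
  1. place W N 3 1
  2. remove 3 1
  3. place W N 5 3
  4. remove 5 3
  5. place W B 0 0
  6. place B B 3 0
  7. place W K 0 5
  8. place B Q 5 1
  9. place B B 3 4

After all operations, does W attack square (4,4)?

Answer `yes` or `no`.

Answer: yes

Derivation:
Op 1: place WN@(3,1)
Op 2: remove (3,1)
Op 3: place WN@(5,3)
Op 4: remove (5,3)
Op 5: place WB@(0,0)
Op 6: place BB@(3,0)
Op 7: place WK@(0,5)
Op 8: place BQ@(5,1)
Op 9: place BB@(3,4)
Per-piece attacks for W:
  WB@(0,0): attacks (1,1) (2,2) (3,3) (4,4) (5,5)
  WK@(0,5): attacks (0,4) (1,5) (1,4)
W attacks (4,4): yes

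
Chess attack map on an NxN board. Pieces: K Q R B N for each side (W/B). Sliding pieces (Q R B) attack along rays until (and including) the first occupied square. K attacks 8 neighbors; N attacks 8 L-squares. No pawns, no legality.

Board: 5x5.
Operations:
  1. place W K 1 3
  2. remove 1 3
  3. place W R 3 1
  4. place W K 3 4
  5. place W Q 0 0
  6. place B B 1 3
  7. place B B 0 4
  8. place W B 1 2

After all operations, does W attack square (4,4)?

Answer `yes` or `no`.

Answer: yes

Derivation:
Op 1: place WK@(1,3)
Op 2: remove (1,3)
Op 3: place WR@(3,1)
Op 4: place WK@(3,4)
Op 5: place WQ@(0,0)
Op 6: place BB@(1,3)
Op 7: place BB@(0,4)
Op 8: place WB@(1,2)
Per-piece attacks for W:
  WQ@(0,0): attacks (0,1) (0,2) (0,3) (0,4) (1,0) (2,0) (3,0) (4,0) (1,1) (2,2) (3,3) (4,4) [ray(0,1) blocked at (0,4)]
  WB@(1,2): attacks (2,3) (3,4) (2,1) (3,0) (0,3) (0,1) [ray(1,1) blocked at (3,4)]
  WR@(3,1): attacks (3,2) (3,3) (3,4) (3,0) (4,1) (2,1) (1,1) (0,1) [ray(0,1) blocked at (3,4)]
  WK@(3,4): attacks (3,3) (4,4) (2,4) (4,3) (2,3)
W attacks (4,4): yes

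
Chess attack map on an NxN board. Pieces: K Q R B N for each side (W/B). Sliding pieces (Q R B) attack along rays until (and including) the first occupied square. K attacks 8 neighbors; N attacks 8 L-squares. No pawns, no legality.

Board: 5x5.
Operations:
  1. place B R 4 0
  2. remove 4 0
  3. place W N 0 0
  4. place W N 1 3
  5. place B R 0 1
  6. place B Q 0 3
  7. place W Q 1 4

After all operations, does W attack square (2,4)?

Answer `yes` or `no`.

Op 1: place BR@(4,0)
Op 2: remove (4,0)
Op 3: place WN@(0,0)
Op 4: place WN@(1,3)
Op 5: place BR@(0,1)
Op 6: place BQ@(0,3)
Op 7: place WQ@(1,4)
Per-piece attacks for W:
  WN@(0,0): attacks (1,2) (2,1)
  WN@(1,3): attacks (3,4) (2,1) (3,2) (0,1)
  WQ@(1,4): attacks (1,3) (2,4) (3,4) (4,4) (0,4) (2,3) (3,2) (4,1) (0,3) [ray(0,-1) blocked at (1,3); ray(-1,-1) blocked at (0,3)]
W attacks (2,4): yes

Answer: yes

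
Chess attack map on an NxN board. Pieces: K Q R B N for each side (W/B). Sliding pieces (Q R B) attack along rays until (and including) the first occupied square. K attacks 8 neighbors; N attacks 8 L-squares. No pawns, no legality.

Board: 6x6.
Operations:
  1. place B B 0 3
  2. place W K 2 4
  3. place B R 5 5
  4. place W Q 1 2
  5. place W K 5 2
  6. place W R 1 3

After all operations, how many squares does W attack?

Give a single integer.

Answer: 25

Derivation:
Op 1: place BB@(0,3)
Op 2: place WK@(2,4)
Op 3: place BR@(5,5)
Op 4: place WQ@(1,2)
Op 5: place WK@(5,2)
Op 6: place WR@(1,3)
Per-piece attacks for W:
  WQ@(1,2): attacks (1,3) (1,1) (1,0) (2,2) (3,2) (4,2) (5,2) (0,2) (2,3) (3,4) (4,5) (2,1) (3,0) (0,3) (0,1) [ray(0,1) blocked at (1,3); ray(1,0) blocked at (5,2); ray(-1,1) blocked at (0,3)]
  WR@(1,3): attacks (1,4) (1,5) (1,2) (2,3) (3,3) (4,3) (5,3) (0,3) [ray(0,-1) blocked at (1,2); ray(-1,0) blocked at (0,3)]
  WK@(2,4): attacks (2,5) (2,3) (3,4) (1,4) (3,5) (3,3) (1,5) (1,3)
  WK@(5,2): attacks (5,3) (5,1) (4,2) (4,3) (4,1)
Union (25 distinct): (0,1) (0,2) (0,3) (1,0) (1,1) (1,2) (1,3) (1,4) (1,5) (2,1) (2,2) (2,3) (2,5) (3,0) (3,2) (3,3) (3,4) (3,5) (4,1) (4,2) (4,3) (4,5) (5,1) (5,2) (5,3)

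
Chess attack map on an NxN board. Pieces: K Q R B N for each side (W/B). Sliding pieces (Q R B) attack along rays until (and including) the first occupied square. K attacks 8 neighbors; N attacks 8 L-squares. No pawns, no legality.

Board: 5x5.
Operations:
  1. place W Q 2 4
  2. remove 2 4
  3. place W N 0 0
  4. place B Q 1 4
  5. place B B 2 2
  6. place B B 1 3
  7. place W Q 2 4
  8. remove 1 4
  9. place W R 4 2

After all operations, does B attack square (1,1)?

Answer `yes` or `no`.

Answer: yes

Derivation:
Op 1: place WQ@(2,4)
Op 2: remove (2,4)
Op 3: place WN@(0,0)
Op 4: place BQ@(1,4)
Op 5: place BB@(2,2)
Op 6: place BB@(1,3)
Op 7: place WQ@(2,4)
Op 8: remove (1,4)
Op 9: place WR@(4,2)
Per-piece attacks for B:
  BB@(1,3): attacks (2,4) (2,2) (0,4) (0,2) [ray(1,1) blocked at (2,4); ray(1,-1) blocked at (2,2)]
  BB@(2,2): attacks (3,3) (4,4) (3,1) (4,0) (1,3) (1,1) (0,0) [ray(-1,1) blocked at (1,3); ray(-1,-1) blocked at (0,0)]
B attacks (1,1): yes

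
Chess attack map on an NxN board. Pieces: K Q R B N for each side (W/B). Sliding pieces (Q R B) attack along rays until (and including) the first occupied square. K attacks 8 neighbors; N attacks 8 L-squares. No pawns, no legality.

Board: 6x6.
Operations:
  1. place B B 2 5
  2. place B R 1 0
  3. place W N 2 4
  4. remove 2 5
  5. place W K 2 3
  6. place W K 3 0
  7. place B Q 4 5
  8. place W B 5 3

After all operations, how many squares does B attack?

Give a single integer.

Answer: 20

Derivation:
Op 1: place BB@(2,5)
Op 2: place BR@(1,0)
Op 3: place WN@(2,4)
Op 4: remove (2,5)
Op 5: place WK@(2,3)
Op 6: place WK@(3,0)
Op 7: place BQ@(4,5)
Op 8: place WB@(5,3)
Per-piece attacks for B:
  BR@(1,0): attacks (1,1) (1,2) (1,3) (1,4) (1,5) (2,0) (3,0) (0,0) [ray(1,0) blocked at (3,0)]
  BQ@(4,5): attacks (4,4) (4,3) (4,2) (4,1) (4,0) (5,5) (3,5) (2,5) (1,5) (0,5) (5,4) (3,4) (2,3) [ray(-1,-1) blocked at (2,3)]
Union (20 distinct): (0,0) (0,5) (1,1) (1,2) (1,3) (1,4) (1,5) (2,0) (2,3) (2,5) (3,0) (3,4) (3,5) (4,0) (4,1) (4,2) (4,3) (4,4) (5,4) (5,5)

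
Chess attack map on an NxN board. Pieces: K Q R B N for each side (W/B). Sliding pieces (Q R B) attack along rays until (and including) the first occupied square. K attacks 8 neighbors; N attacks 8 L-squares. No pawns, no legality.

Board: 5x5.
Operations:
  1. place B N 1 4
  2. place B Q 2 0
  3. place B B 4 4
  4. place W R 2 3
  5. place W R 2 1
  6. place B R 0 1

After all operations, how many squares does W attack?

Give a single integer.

Op 1: place BN@(1,4)
Op 2: place BQ@(2,0)
Op 3: place BB@(4,4)
Op 4: place WR@(2,3)
Op 5: place WR@(2,1)
Op 6: place BR@(0,1)
Per-piece attacks for W:
  WR@(2,1): attacks (2,2) (2,3) (2,0) (3,1) (4,1) (1,1) (0,1) [ray(0,1) blocked at (2,3); ray(0,-1) blocked at (2,0); ray(-1,0) blocked at (0,1)]
  WR@(2,3): attacks (2,4) (2,2) (2,1) (3,3) (4,3) (1,3) (0,3) [ray(0,-1) blocked at (2,1)]
Union (13 distinct): (0,1) (0,3) (1,1) (1,3) (2,0) (2,1) (2,2) (2,3) (2,4) (3,1) (3,3) (4,1) (4,3)

Answer: 13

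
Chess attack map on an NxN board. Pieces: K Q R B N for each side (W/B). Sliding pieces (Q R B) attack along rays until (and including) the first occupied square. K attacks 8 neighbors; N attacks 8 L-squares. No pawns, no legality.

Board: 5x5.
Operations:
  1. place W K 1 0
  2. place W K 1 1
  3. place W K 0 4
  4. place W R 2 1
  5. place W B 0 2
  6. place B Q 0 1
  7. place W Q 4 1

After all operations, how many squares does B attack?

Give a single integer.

Op 1: place WK@(1,0)
Op 2: place WK@(1,1)
Op 3: place WK@(0,4)
Op 4: place WR@(2,1)
Op 5: place WB@(0,2)
Op 6: place BQ@(0,1)
Op 7: place WQ@(4,1)
Per-piece attacks for B:
  BQ@(0,1): attacks (0,2) (0,0) (1,1) (1,2) (2,3) (3,4) (1,0) [ray(0,1) blocked at (0,2); ray(1,0) blocked at (1,1); ray(1,-1) blocked at (1,0)]
Union (7 distinct): (0,0) (0,2) (1,0) (1,1) (1,2) (2,3) (3,4)

Answer: 7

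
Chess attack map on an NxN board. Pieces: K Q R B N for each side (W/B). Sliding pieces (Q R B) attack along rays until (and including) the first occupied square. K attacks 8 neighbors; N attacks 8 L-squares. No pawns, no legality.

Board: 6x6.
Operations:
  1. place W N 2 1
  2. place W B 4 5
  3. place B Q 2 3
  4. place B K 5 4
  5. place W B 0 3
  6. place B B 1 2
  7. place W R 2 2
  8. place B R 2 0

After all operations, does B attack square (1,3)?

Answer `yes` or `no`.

Op 1: place WN@(2,1)
Op 2: place WB@(4,5)
Op 3: place BQ@(2,3)
Op 4: place BK@(5,4)
Op 5: place WB@(0,3)
Op 6: place BB@(1,2)
Op 7: place WR@(2,2)
Op 8: place BR@(2,0)
Per-piece attacks for B:
  BB@(1,2): attacks (2,3) (2,1) (0,3) (0,1) [ray(1,1) blocked at (2,3); ray(1,-1) blocked at (2,1); ray(-1,1) blocked at (0,3)]
  BR@(2,0): attacks (2,1) (3,0) (4,0) (5,0) (1,0) (0,0) [ray(0,1) blocked at (2,1)]
  BQ@(2,3): attacks (2,4) (2,5) (2,2) (3,3) (4,3) (5,3) (1,3) (0,3) (3,4) (4,5) (3,2) (4,1) (5,0) (1,4) (0,5) (1,2) [ray(0,-1) blocked at (2,2); ray(-1,0) blocked at (0,3); ray(1,1) blocked at (4,5); ray(-1,-1) blocked at (1,2)]
  BK@(5,4): attacks (5,5) (5,3) (4,4) (4,5) (4,3)
B attacks (1,3): yes

Answer: yes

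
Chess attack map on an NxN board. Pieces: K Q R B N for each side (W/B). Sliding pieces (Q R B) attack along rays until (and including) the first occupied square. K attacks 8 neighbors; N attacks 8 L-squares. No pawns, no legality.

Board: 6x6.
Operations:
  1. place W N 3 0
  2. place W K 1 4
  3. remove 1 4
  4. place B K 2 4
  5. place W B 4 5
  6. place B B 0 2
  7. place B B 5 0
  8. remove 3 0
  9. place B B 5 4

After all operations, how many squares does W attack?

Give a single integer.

Op 1: place WN@(3,0)
Op 2: place WK@(1,4)
Op 3: remove (1,4)
Op 4: place BK@(2,4)
Op 5: place WB@(4,5)
Op 6: place BB@(0,2)
Op 7: place BB@(5,0)
Op 8: remove (3,0)
Op 9: place BB@(5,4)
Per-piece attacks for W:
  WB@(4,5): attacks (5,4) (3,4) (2,3) (1,2) (0,1) [ray(1,-1) blocked at (5,4)]
Union (5 distinct): (0,1) (1,2) (2,3) (3,4) (5,4)

Answer: 5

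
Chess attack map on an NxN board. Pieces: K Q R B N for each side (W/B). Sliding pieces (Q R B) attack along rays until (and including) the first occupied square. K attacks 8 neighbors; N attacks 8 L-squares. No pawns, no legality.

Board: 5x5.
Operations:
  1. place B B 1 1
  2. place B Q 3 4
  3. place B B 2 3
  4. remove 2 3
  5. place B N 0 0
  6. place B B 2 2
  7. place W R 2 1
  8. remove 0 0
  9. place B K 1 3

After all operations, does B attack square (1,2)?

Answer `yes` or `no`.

Op 1: place BB@(1,1)
Op 2: place BQ@(3,4)
Op 3: place BB@(2,3)
Op 4: remove (2,3)
Op 5: place BN@(0,0)
Op 6: place BB@(2,2)
Op 7: place WR@(2,1)
Op 8: remove (0,0)
Op 9: place BK@(1,3)
Per-piece attacks for B:
  BB@(1,1): attacks (2,2) (2,0) (0,2) (0,0) [ray(1,1) blocked at (2,2)]
  BK@(1,3): attacks (1,4) (1,2) (2,3) (0,3) (2,4) (2,2) (0,4) (0,2)
  BB@(2,2): attacks (3,3) (4,4) (3,1) (4,0) (1,3) (1,1) [ray(-1,1) blocked at (1,3); ray(-1,-1) blocked at (1,1)]
  BQ@(3,4): attacks (3,3) (3,2) (3,1) (3,0) (4,4) (2,4) (1,4) (0,4) (4,3) (2,3) (1,2) (0,1)
B attacks (1,2): yes

Answer: yes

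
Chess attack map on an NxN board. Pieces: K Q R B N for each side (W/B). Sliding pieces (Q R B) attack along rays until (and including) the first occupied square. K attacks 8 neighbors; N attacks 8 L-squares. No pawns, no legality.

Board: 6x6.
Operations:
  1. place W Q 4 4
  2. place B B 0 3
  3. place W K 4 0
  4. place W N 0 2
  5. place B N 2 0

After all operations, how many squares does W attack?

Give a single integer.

Op 1: place WQ@(4,4)
Op 2: place BB@(0,3)
Op 3: place WK@(4,0)
Op 4: place WN@(0,2)
Op 5: place BN@(2,0)
Per-piece attacks for W:
  WN@(0,2): attacks (1,4) (2,3) (1,0) (2,1)
  WK@(4,0): attacks (4,1) (5,0) (3,0) (5,1) (3,1)
  WQ@(4,4): attacks (4,5) (4,3) (4,2) (4,1) (4,0) (5,4) (3,4) (2,4) (1,4) (0,4) (5,5) (5,3) (3,5) (3,3) (2,2) (1,1) (0,0) [ray(0,-1) blocked at (4,0)]
Union (24 distinct): (0,0) (0,4) (1,0) (1,1) (1,4) (2,1) (2,2) (2,3) (2,4) (3,0) (3,1) (3,3) (3,4) (3,5) (4,0) (4,1) (4,2) (4,3) (4,5) (5,0) (5,1) (5,3) (5,4) (5,5)

Answer: 24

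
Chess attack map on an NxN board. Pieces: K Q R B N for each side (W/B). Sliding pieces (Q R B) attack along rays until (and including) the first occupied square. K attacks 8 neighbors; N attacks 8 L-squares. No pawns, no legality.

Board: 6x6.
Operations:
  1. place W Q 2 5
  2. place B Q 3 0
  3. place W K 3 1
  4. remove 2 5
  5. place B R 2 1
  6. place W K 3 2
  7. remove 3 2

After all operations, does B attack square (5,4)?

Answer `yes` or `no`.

Answer: no

Derivation:
Op 1: place WQ@(2,5)
Op 2: place BQ@(3,0)
Op 3: place WK@(3,1)
Op 4: remove (2,5)
Op 5: place BR@(2,1)
Op 6: place WK@(3,2)
Op 7: remove (3,2)
Per-piece attacks for B:
  BR@(2,1): attacks (2,2) (2,3) (2,4) (2,5) (2,0) (3,1) (1,1) (0,1) [ray(1,0) blocked at (3,1)]
  BQ@(3,0): attacks (3,1) (4,0) (5,0) (2,0) (1,0) (0,0) (4,1) (5,2) (2,1) [ray(0,1) blocked at (3,1); ray(-1,1) blocked at (2,1)]
B attacks (5,4): no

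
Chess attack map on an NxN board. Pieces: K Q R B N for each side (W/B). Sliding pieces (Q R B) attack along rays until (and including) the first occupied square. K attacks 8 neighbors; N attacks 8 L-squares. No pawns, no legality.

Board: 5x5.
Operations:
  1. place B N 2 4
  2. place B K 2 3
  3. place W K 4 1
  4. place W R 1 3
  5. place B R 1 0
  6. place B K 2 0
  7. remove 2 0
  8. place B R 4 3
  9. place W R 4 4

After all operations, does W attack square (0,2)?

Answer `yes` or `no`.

Op 1: place BN@(2,4)
Op 2: place BK@(2,3)
Op 3: place WK@(4,1)
Op 4: place WR@(1,3)
Op 5: place BR@(1,0)
Op 6: place BK@(2,0)
Op 7: remove (2,0)
Op 8: place BR@(4,3)
Op 9: place WR@(4,4)
Per-piece attacks for W:
  WR@(1,3): attacks (1,4) (1,2) (1,1) (1,0) (2,3) (0,3) [ray(0,-1) blocked at (1,0); ray(1,0) blocked at (2,3)]
  WK@(4,1): attacks (4,2) (4,0) (3,1) (3,2) (3,0)
  WR@(4,4): attacks (4,3) (3,4) (2,4) [ray(0,-1) blocked at (4,3); ray(-1,0) blocked at (2,4)]
W attacks (0,2): no

Answer: no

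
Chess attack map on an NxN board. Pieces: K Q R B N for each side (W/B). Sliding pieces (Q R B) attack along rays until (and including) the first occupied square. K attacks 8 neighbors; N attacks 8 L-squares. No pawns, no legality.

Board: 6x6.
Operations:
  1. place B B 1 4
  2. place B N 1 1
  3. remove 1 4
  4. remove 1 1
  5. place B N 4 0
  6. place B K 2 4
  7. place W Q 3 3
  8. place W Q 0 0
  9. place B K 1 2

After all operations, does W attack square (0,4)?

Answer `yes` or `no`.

Op 1: place BB@(1,4)
Op 2: place BN@(1,1)
Op 3: remove (1,4)
Op 4: remove (1,1)
Op 5: place BN@(4,0)
Op 6: place BK@(2,4)
Op 7: place WQ@(3,3)
Op 8: place WQ@(0,0)
Op 9: place BK@(1,2)
Per-piece attacks for W:
  WQ@(0,0): attacks (0,1) (0,2) (0,3) (0,4) (0,5) (1,0) (2,0) (3,0) (4,0) (1,1) (2,2) (3,3) [ray(1,0) blocked at (4,0); ray(1,1) blocked at (3,3)]
  WQ@(3,3): attacks (3,4) (3,5) (3,2) (3,1) (3,0) (4,3) (5,3) (2,3) (1,3) (0,3) (4,4) (5,5) (4,2) (5,1) (2,4) (2,2) (1,1) (0,0) [ray(-1,1) blocked at (2,4); ray(-1,-1) blocked at (0,0)]
W attacks (0,4): yes

Answer: yes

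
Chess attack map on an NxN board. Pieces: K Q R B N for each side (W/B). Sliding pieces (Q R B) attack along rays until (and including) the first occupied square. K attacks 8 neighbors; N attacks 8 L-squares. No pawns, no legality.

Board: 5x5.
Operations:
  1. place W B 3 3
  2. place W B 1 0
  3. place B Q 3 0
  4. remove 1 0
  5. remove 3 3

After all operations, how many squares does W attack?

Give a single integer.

Op 1: place WB@(3,3)
Op 2: place WB@(1,0)
Op 3: place BQ@(3,0)
Op 4: remove (1,0)
Op 5: remove (3,3)
Per-piece attacks for W:
Union (0 distinct): (none)

Answer: 0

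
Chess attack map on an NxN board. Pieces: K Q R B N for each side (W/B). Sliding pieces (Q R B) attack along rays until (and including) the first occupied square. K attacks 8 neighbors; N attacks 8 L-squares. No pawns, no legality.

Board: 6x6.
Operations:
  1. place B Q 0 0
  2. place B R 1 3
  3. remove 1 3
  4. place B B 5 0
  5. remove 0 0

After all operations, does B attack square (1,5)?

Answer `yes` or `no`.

Answer: no

Derivation:
Op 1: place BQ@(0,0)
Op 2: place BR@(1,3)
Op 3: remove (1,3)
Op 4: place BB@(5,0)
Op 5: remove (0,0)
Per-piece attacks for B:
  BB@(5,0): attacks (4,1) (3,2) (2,3) (1,4) (0,5)
B attacks (1,5): no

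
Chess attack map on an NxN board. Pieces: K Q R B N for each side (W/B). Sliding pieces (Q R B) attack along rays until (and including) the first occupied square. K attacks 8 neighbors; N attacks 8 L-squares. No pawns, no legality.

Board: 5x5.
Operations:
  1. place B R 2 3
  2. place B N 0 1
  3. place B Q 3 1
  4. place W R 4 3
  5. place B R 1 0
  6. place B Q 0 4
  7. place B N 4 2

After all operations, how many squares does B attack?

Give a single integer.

Op 1: place BR@(2,3)
Op 2: place BN@(0,1)
Op 3: place BQ@(3,1)
Op 4: place WR@(4,3)
Op 5: place BR@(1,0)
Op 6: place BQ@(0,4)
Op 7: place BN@(4,2)
Per-piece attacks for B:
  BN@(0,1): attacks (1,3) (2,2) (2,0)
  BQ@(0,4): attacks (0,3) (0,2) (0,1) (1,4) (2,4) (3,4) (4,4) (1,3) (2,2) (3,1) [ray(0,-1) blocked at (0,1); ray(1,-1) blocked at (3,1)]
  BR@(1,0): attacks (1,1) (1,2) (1,3) (1,4) (2,0) (3,0) (4,0) (0,0)
  BR@(2,3): attacks (2,4) (2,2) (2,1) (2,0) (3,3) (4,3) (1,3) (0,3) [ray(1,0) blocked at (4,3)]
  BQ@(3,1): attacks (3,2) (3,3) (3,4) (3,0) (4,1) (2,1) (1,1) (0,1) (4,2) (4,0) (2,2) (1,3) (0,4) (2,0) [ray(-1,0) blocked at (0,1); ray(1,1) blocked at (4,2); ray(-1,1) blocked at (0,4)]
  BN@(4,2): attacks (3,4) (2,3) (3,0) (2,1)
Union (24 distinct): (0,0) (0,1) (0,2) (0,3) (0,4) (1,1) (1,2) (1,3) (1,4) (2,0) (2,1) (2,2) (2,3) (2,4) (3,0) (3,1) (3,2) (3,3) (3,4) (4,0) (4,1) (4,2) (4,3) (4,4)

Answer: 24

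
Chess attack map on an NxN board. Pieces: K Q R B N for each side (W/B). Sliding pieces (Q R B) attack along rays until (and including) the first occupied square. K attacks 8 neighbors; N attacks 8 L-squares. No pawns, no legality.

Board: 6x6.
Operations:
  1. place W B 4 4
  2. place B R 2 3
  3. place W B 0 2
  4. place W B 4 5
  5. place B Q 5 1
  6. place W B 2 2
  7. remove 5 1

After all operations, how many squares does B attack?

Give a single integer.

Op 1: place WB@(4,4)
Op 2: place BR@(2,3)
Op 3: place WB@(0,2)
Op 4: place WB@(4,5)
Op 5: place BQ@(5,1)
Op 6: place WB@(2,2)
Op 7: remove (5,1)
Per-piece attacks for B:
  BR@(2,3): attacks (2,4) (2,5) (2,2) (3,3) (4,3) (5,3) (1,3) (0,3) [ray(0,-1) blocked at (2,2)]
Union (8 distinct): (0,3) (1,3) (2,2) (2,4) (2,5) (3,3) (4,3) (5,3)

Answer: 8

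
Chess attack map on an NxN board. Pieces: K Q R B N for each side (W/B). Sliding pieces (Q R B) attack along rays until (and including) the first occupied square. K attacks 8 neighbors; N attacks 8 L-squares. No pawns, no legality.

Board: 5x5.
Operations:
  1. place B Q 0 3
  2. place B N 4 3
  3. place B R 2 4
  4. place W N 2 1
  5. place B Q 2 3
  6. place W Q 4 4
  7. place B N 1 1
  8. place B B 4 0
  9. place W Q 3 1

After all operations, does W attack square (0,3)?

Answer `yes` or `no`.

Op 1: place BQ@(0,3)
Op 2: place BN@(4,3)
Op 3: place BR@(2,4)
Op 4: place WN@(2,1)
Op 5: place BQ@(2,3)
Op 6: place WQ@(4,4)
Op 7: place BN@(1,1)
Op 8: place BB@(4,0)
Op 9: place WQ@(3,1)
Per-piece attacks for W:
  WN@(2,1): attacks (3,3) (4,2) (1,3) (0,2) (4,0) (0,0)
  WQ@(3,1): attacks (3,2) (3,3) (3,4) (3,0) (4,1) (2,1) (4,2) (4,0) (2,2) (1,3) (0,4) (2,0) [ray(-1,0) blocked at (2,1); ray(1,-1) blocked at (4,0)]
  WQ@(4,4): attacks (4,3) (3,4) (2,4) (3,3) (2,2) (1,1) [ray(0,-1) blocked at (4,3); ray(-1,0) blocked at (2,4); ray(-1,-1) blocked at (1,1)]
W attacks (0,3): no

Answer: no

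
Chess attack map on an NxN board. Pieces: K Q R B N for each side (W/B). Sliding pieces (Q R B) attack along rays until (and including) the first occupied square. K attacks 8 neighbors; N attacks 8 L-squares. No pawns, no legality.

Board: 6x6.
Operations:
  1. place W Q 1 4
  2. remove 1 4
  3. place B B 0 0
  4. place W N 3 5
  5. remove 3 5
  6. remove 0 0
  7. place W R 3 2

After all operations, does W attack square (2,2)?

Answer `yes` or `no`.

Answer: yes

Derivation:
Op 1: place WQ@(1,4)
Op 2: remove (1,4)
Op 3: place BB@(0,0)
Op 4: place WN@(3,5)
Op 5: remove (3,5)
Op 6: remove (0,0)
Op 7: place WR@(3,2)
Per-piece attacks for W:
  WR@(3,2): attacks (3,3) (3,4) (3,5) (3,1) (3,0) (4,2) (5,2) (2,2) (1,2) (0,2)
W attacks (2,2): yes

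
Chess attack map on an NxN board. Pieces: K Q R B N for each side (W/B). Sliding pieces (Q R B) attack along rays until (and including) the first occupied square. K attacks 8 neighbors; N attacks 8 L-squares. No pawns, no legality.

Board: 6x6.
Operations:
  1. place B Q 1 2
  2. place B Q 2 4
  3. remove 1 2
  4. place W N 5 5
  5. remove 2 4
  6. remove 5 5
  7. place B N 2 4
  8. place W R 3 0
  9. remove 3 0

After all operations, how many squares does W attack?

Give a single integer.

Op 1: place BQ@(1,2)
Op 2: place BQ@(2,4)
Op 3: remove (1,2)
Op 4: place WN@(5,5)
Op 5: remove (2,4)
Op 6: remove (5,5)
Op 7: place BN@(2,4)
Op 8: place WR@(3,0)
Op 9: remove (3,0)
Per-piece attacks for W:
Union (0 distinct): (none)

Answer: 0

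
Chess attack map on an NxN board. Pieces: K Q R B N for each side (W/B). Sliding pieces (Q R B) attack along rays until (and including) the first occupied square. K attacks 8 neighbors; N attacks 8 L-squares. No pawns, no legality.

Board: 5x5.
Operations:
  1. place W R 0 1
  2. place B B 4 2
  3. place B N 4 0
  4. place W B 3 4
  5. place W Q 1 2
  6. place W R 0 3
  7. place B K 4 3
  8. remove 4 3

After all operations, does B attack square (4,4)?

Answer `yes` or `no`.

Answer: no

Derivation:
Op 1: place WR@(0,1)
Op 2: place BB@(4,2)
Op 3: place BN@(4,0)
Op 4: place WB@(3,4)
Op 5: place WQ@(1,2)
Op 6: place WR@(0,3)
Op 7: place BK@(4,3)
Op 8: remove (4,3)
Per-piece attacks for B:
  BN@(4,0): attacks (3,2) (2,1)
  BB@(4,2): attacks (3,3) (2,4) (3,1) (2,0)
B attacks (4,4): no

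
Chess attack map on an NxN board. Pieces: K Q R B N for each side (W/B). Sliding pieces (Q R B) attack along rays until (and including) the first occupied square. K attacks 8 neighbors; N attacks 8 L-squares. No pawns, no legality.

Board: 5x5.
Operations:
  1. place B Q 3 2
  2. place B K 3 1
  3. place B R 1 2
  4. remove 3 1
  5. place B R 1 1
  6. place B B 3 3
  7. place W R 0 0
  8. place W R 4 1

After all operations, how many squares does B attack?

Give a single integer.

Answer: 19

Derivation:
Op 1: place BQ@(3,2)
Op 2: place BK@(3,1)
Op 3: place BR@(1,2)
Op 4: remove (3,1)
Op 5: place BR@(1,1)
Op 6: place BB@(3,3)
Op 7: place WR@(0,0)
Op 8: place WR@(4,1)
Per-piece attacks for B:
  BR@(1,1): attacks (1,2) (1,0) (2,1) (3,1) (4,1) (0,1) [ray(0,1) blocked at (1,2); ray(1,0) blocked at (4,1)]
  BR@(1,2): attacks (1,3) (1,4) (1,1) (2,2) (3,2) (0,2) [ray(0,-1) blocked at (1,1); ray(1,0) blocked at (3,2)]
  BQ@(3,2): attacks (3,3) (3,1) (3,0) (4,2) (2,2) (1,2) (4,3) (4,1) (2,3) (1,4) (2,1) (1,0) [ray(0,1) blocked at (3,3); ray(-1,0) blocked at (1,2); ray(1,-1) blocked at (4,1)]
  BB@(3,3): attacks (4,4) (4,2) (2,4) (2,2) (1,1) [ray(-1,-1) blocked at (1,1)]
Union (19 distinct): (0,1) (0,2) (1,0) (1,1) (1,2) (1,3) (1,4) (2,1) (2,2) (2,3) (2,4) (3,0) (3,1) (3,2) (3,3) (4,1) (4,2) (4,3) (4,4)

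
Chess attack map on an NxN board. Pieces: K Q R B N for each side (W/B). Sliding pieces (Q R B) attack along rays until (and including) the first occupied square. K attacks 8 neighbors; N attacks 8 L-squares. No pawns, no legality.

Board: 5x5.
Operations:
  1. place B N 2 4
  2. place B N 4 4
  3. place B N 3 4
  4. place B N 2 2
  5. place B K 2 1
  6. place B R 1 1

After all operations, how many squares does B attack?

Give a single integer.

Op 1: place BN@(2,4)
Op 2: place BN@(4,4)
Op 3: place BN@(3,4)
Op 4: place BN@(2,2)
Op 5: place BK@(2,1)
Op 6: place BR@(1,1)
Per-piece attacks for B:
  BR@(1,1): attacks (1,2) (1,3) (1,4) (1,0) (2,1) (0,1) [ray(1,0) blocked at (2,1)]
  BK@(2,1): attacks (2,2) (2,0) (3,1) (1,1) (3,2) (3,0) (1,2) (1,0)
  BN@(2,2): attacks (3,4) (4,3) (1,4) (0,3) (3,0) (4,1) (1,0) (0,1)
  BN@(2,4): attacks (3,2) (4,3) (1,2) (0,3)
  BN@(3,4): attacks (4,2) (2,2) (1,3)
  BN@(4,4): attacks (3,2) (2,3)
Union (18 distinct): (0,1) (0,3) (1,0) (1,1) (1,2) (1,3) (1,4) (2,0) (2,1) (2,2) (2,3) (3,0) (3,1) (3,2) (3,4) (4,1) (4,2) (4,3)

Answer: 18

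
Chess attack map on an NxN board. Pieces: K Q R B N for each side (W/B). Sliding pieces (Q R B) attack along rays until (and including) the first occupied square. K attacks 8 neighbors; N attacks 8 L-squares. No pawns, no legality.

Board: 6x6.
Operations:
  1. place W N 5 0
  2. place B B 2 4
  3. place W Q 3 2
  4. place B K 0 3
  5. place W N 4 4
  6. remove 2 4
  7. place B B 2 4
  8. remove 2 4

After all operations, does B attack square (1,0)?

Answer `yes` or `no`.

Op 1: place WN@(5,0)
Op 2: place BB@(2,4)
Op 3: place WQ@(3,2)
Op 4: place BK@(0,3)
Op 5: place WN@(4,4)
Op 6: remove (2,4)
Op 7: place BB@(2,4)
Op 8: remove (2,4)
Per-piece attacks for B:
  BK@(0,3): attacks (0,4) (0,2) (1,3) (1,4) (1,2)
B attacks (1,0): no

Answer: no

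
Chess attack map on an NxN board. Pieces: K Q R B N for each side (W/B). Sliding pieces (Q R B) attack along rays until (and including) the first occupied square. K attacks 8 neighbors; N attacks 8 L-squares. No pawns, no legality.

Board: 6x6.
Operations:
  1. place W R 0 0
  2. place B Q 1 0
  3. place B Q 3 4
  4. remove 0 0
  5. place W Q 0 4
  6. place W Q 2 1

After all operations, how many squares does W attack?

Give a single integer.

Answer: 25

Derivation:
Op 1: place WR@(0,0)
Op 2: place BQ@(1,0)
Op 3: place BQ@(3,4)
Op 4: remove (0,0)
Op 5: place WQ@(0,4)
Op 6: place WQ@(2,1)
Per-piece attacks for W:
  WQ@(0,4): attacks (0,5) (0,3) (0,2) (0,1) (0,0) (1,4) (2,4) (3,4) (1,5) (1,3) (2,2) (3,1) (4,0) [ray(1,0) blocked at (3,4)]
  WQ@(2,1): attacks (2,2) (2,3) (2,4) (2,5) (2,0) (3,1) (4,1) (5,1) (1,1) (0,1) (3,2) (4,3) (5,4) (3,0) (1,2) (0,3) (1,0) [ray(-1,-1) blocked at (1,0)]
Union (25 distinct): (0,0) (0,1) (0,2) (0,3) (0,5) (1,0) (1,1) (1,2) (1,3) (1,4) (1,5) (2,0) (2,2) (2,3) (2,4) (2,5) (3,0) (3,1) (3,2) (3,4) (4,0) (4,1) (4,3) (5,1) (5,4)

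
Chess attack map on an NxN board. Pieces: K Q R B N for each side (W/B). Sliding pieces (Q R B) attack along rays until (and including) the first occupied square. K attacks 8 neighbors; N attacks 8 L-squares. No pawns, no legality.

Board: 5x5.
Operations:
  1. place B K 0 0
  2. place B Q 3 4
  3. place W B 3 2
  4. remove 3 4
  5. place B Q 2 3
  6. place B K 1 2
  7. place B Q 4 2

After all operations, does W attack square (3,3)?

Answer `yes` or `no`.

Answer: no

Derivation:
Op 1: place BK@(0,0)
Op 2: place BQ@(3,4)
Op 3: place WB@(3,2)
Op 4: remove (3,4)
Op 5: place BQ@(2,3)
Op 6: place BK@(1,2)
Op 7: place BQ@(4,2)
Per-piece attacks for W:
  WB@(3,2): attacks (4,3) (4,1) (2,3) (2,1) (1,0) [ray(-1,1) blocked at (2,3)]
W attacks (3,3): no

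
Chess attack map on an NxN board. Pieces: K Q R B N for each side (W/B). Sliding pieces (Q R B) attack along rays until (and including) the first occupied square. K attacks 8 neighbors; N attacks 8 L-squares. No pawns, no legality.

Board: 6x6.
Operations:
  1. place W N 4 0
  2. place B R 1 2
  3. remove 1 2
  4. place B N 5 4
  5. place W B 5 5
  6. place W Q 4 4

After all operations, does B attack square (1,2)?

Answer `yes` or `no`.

Op 1: place WN@(4,0)
Op 2: place BR@(1,2)
Op 3: remove (1,2)
Op 4: place BN@(5,4)
Op 5: place WB@(5,5)
Op 6: place WQ@(4,4)
Per-piece attacks for B:
  BN@(5,4): attacks (3,5) (4,2) (3,3)
B attacks (1,2): no

Answer: no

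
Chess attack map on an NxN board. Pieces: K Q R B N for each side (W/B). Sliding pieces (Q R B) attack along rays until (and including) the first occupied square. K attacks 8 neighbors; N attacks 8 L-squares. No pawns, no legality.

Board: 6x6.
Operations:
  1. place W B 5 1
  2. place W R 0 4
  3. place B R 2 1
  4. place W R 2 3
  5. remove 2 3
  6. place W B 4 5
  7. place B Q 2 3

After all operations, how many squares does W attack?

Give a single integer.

Op 1: place WB@(5,1)
Op 2: place WR@(0,4)
Op 3: place BR@(2,1)
Op 4: place WR@(2,3)
Op 5: remove (2,3)
Op 6: place WB@(4,5)
Op 7: place BQ@(2,3)
Per-piece attacks for W:
  WR@(0,4): attacks (0,5) (0,3) (0,2) (0,1) (0,0) (1,4) (2,4) (3,4) (4,4) (5,4)
  WB@(4,5): attacks (5,4) (3,4) (2,3) [ray(-1,-1) blocked at (2,3)]
  WB@(5,1): attacks (4,2) (3,3) (2,4) (1,5) (4,0)
Union (15 distinct): (0,0) (0,1) (0,2) (0,3) (0,5) (1,4) (1,5) (2,3) (2,4) (3,3) (3,4) (4,0) (4,2) (4,4) (5,4)

Answer: 15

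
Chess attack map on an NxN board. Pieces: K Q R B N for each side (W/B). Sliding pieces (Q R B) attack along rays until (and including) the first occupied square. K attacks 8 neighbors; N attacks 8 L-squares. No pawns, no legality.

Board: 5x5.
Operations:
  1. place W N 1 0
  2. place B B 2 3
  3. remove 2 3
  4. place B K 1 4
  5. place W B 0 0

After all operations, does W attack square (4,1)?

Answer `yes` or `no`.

Op 1: place WN@(1,0)
Op 2: place BB@(2,3)
Op 3: remove (2,3)
Op 4: place BK@(1,4)
Op 5: place WB@(0,0)
Per-piece attacks for W:
  WB@(0,0): attacks (1,1) (2,2) (3,3) (4,4)
  WN@(1,0): attacks (2,2) (3,1) (0,2)
W attacks (4,1): no

Answer: no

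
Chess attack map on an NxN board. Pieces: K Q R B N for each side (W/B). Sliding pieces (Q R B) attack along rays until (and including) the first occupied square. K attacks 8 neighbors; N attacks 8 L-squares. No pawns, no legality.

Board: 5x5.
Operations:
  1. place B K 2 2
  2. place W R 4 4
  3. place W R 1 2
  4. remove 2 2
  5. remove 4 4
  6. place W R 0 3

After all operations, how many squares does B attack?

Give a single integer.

Op 1: place BK@(2,2)
Op 2: place WR@(4,4)
Op 3: place WR@(1,2)
Op 4: remove (2,2)
Op 5: remove (4,4)
Op 6: place WR@(0,3)
Per-piece attacks for B:
Union (0 distinct): (none)

Answer: 0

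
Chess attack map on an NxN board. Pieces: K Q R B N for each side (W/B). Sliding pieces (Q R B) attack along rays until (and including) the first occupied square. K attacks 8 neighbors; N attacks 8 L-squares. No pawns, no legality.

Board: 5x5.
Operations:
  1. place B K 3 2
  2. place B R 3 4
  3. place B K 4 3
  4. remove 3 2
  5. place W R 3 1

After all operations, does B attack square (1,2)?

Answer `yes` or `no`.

Answer: no

Derivation:
Op 1: place BK@(3,2)
Op 2: place BR@(3,4)
Op 3: place BK@(4,3)
Op 4: remove (3,2)
Op 5: place WR@(3,1)
Per-piece attacks for B:
  BR@(3,4): attacks (3,3) (3,2) (3,1) (4,4) (2,4) (1,4) (0,4) [ray(0,-1) blocked at (3,1)]
  BK@(4,3): attacks (4,4) (4,2) (3,3) (3,4) (3,2)
B attacks (1,2): no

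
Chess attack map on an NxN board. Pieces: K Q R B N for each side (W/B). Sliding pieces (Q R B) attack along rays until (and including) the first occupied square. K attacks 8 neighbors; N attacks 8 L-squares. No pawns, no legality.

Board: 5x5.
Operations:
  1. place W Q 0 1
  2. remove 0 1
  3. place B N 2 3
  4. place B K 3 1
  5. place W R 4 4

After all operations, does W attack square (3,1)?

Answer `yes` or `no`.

Op 1: place WQ@(0,1)
Op 2: remove (0,1)
Op 3: place BN@(2,3)
Op 4: place BK@(3,1)
Op 5: place WR@(4,4)
Per-piece attacks for W:
  WR@(4,4): attacks (4,3) (4,2) (4,1) (4,0) (3,4) (2,4) (1,4) (0,4)
W attacks (3,1): no

Answer: no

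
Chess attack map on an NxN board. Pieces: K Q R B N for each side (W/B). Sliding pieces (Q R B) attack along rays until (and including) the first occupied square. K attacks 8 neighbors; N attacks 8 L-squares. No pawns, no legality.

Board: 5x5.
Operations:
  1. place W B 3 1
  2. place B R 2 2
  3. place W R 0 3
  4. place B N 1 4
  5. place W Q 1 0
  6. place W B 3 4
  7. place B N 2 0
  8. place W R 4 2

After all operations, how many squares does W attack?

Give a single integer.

Op 1: place WB@(3,1)
Op 2: place BR@(2,2)
Op 3: place WR@(0,3)
Op 4: place BN@(1,4)
Op 5: place WQ@(1,0)
Op 6: place WB@(3,4)
Op 7: place BN@(2,0)
Op 8: place WR@(4,2)
Per-piece attacks for W:
  WR@(0,3): attacks (0,4) (0,2) (0,1) (0,0) (1,3) (2,3) (3,3) (4,3)
  WQ@(1,0): attacks (1,1) (1,2) (1,3) (1,4) (2,0) (0,0) (2,1) (3,2) (4,3) (0,1) [ray(0,1) blocked at (1,4); ray(1,0) blocked at (2,0)]
  WB@(3,1): attacks (4,2) (4,0) (2,2) (2,0) [ray(1,1) blocked at (4,2); ray(-1,1) blocked at (2,2); ray(-1,-1) blocked at (2,0)]
  WB@(3,4): attacks (4,3) (2,3) (1,2) (0,1)
  WR@(4,2): attacks (4,3) (4,4) (4,1) (4,0) (3,2) (2,2) [ray(-1,0) blocked at (2,2)]
Union (19 distinct): (0,0) (0,1) (0,2) (0,4) (1,1) (1,2) (1,3) (1,4) (2,0) (2,1) (2,2) (2,3) (3,2) (3,3) (4,0) (4,1) (4,2) (4,3) (4,4)

Answer: 19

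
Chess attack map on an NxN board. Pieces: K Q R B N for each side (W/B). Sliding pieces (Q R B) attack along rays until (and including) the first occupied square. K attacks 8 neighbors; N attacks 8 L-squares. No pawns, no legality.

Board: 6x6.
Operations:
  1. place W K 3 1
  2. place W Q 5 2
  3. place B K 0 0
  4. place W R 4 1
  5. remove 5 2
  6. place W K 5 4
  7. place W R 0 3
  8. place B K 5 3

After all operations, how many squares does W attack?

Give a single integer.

Answer: 23

Derivation:
Op 1: place WK@(3,1)
Op 2: place WQ@(5,2)
Op 3: place BK@(0,0)
Op 4: place WR@(4,1)
Op 5: remove (5,2)
Op 6: place WK@(5,4)
Op 7: place WR@(0,3)
Op 8: place BK@(5,3)
Per-piece attacks for W:
  WR@(0,3): attacks (0,4) (0,5) (0,2) (0,1) (0,0) (1,3) (2,3) (3,3) (4,3) (5,3) [ray(0,-1) blocked at (0,0); ray(1,0) blocked at (5,3)]
  WK@(3,1): attacks (3,2) (3,0) (4,1) (2,1) (4,2) (4,0) (2,2) (2,0)
  WR@(4,1): attacks (4,2) (4,3) (4,4) (4,5) (4,0) (5,1) (3,1) [ray(-1,0) blocked at (3,1)]
  WK@(5,4): attacks (5,5) (5,3) (4,4) (4,5) (4,3)
Union (23 distinct): (0,0) (0,1) (0,2) (0,4) (0,5) (1,3) (2,0) (2,1) (2,2) (2,3) (3,0) (3,1) (3,2) (3,3) (4,0) (4,1) (4,2) (4,3) (4,4) (4,5) (5,1) (5,3) (5,5)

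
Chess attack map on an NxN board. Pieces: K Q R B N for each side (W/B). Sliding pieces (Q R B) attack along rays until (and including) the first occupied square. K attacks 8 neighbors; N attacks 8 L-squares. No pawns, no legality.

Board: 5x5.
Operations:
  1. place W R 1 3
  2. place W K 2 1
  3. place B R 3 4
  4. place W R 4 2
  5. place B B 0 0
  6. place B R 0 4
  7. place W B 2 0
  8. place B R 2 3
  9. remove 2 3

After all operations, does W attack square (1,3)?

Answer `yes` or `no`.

Op 1: place WR@(1,3)
Op 2: place WK@(2,1)
Op 3: place BR@(3,4)
Op 4: place WR@(4,2)
Op 5: place BB@(0,0)
Op 6: place BR@(0,4)
Op 7: place WB@(2,0)
Op 8: place BR@(2,3)
Op 9: remove (2,3)
Per-piece attacks for W:
  WR@(1,3): attacks (1,4) (1,2) (1,1) (1,0) (2,3) (3,3) (4,3) (0,3)
  WB@(2,0): attacks (3,1) (4,2) (1,1) (0,2) [ray(1,1) blocked at (4,2)]
  WK@(2,1): attacks (2,2) (2,0) (3,1) (1,1) (3,2) (3,0) (1,2) (1,0)
  WR@(4,2): attacks (4,3) (4,4) (4,1) (4,0) (3,2) (2,2) (1,2) (0,2)
W attacks (1,3): no

Answer: no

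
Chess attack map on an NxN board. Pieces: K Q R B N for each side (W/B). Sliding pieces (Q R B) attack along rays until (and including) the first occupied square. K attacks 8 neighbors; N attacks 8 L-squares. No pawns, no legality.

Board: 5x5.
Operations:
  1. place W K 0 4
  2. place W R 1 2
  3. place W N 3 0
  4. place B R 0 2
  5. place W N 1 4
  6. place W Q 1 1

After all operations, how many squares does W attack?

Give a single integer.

Answer: 18

Derivation:
Op 1: place WK@(0,4)
Op 2: place WR@(1,2)
Op 3: place WN@(3,0)
Op 4: place BR@(0,2)
Op 5: place WN@(1,4)
Op 6: place WQ@(1,1)
Per-piece attacks for W:
  WK@(0,4): attacks (0,3) (1,4) (1,3)
  WQ@(1,1): attacks (1,2) (1,0) (2,1) (3,1) (4,1) (0,1) (2,2) (3,3) (4,4) (2,0) (0,2) (0,0) [ray(0,1) blocked at (1,2); ray(-1,1) blocked at (0,2)]
  WR@(1,2): attacks (1,3) (1,4) (1,1) (2,2) (3,2) (4,2) (0,2) [ray(0,1) blocked at (1,4); ray(0,-1) blocked at (1,1); ray(-1,0) blocked at (0,2)]
  WN@(1,4): attacks (2,2) (3,3) (0,2)
  WN@(3,0): attacks (4,2) (2,2) (1,1)
Union (18 distinct): (0,0) (0,1) (0,2) (0,3) (1,0) (1,1) (1,2) (1,3) (1,4) (2,0) (2,1) (2,2) (3,1) (3,2) (3,3) (4,1) (4,2) (4,4)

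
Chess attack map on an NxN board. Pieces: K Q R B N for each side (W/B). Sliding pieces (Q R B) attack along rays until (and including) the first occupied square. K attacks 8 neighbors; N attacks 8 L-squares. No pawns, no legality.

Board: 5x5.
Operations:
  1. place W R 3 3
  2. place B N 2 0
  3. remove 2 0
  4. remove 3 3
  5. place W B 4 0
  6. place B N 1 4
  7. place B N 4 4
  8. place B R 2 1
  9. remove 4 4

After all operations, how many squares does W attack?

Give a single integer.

Answer: 4

Derivation:
Op 1: place WR@(3,3)
Op 2: place BN@(2,0)
Op 3: remove (2,0)
Op 4: remove (3,3)
Op 5: place WB@(4,0)
Op 6: place BN@(1,4)
Op 7: place BN@(4,4)
Op 8: place BR@(2,1)
Op 9: remove (4,4)
Per-piece attacks for W:
  WB@(4,0): attacks (3,1) (2,2) (1,3) (0,4)
Union (4 distinct): (0,4) (1,3) (2,2) (3,1)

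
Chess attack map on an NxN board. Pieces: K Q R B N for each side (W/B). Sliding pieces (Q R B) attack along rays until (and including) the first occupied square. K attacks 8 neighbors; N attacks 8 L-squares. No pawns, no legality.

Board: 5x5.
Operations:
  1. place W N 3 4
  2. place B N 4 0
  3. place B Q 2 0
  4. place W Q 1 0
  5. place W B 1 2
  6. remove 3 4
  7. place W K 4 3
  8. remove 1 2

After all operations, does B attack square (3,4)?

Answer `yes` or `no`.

Op 1: place WN@(3,4)
Op 2: place BN@(4,0)
Op 3: place BQ@(2,0)
Op 4: place WQ@(1,0)
Op 5: place WB@(1,2)
Op 6: remove (3,4)
Op 7: place WK@(4,3)
Op 8: remove (1,2)
Per-piece attacks for B:
  BQ@(2,0): attacks (2,1) (2,2) (2,3) (2,4) (3,0) (4,0) (1,0) (3,1) (4,2) (1,1) (0,2) [ray(1,0) blocked at (4,0); ray(-1,0) blocked at (1,0)]
  BN@(4,0): attacks (3,2) (2,1)
B attacks (3,4): no

Answer: no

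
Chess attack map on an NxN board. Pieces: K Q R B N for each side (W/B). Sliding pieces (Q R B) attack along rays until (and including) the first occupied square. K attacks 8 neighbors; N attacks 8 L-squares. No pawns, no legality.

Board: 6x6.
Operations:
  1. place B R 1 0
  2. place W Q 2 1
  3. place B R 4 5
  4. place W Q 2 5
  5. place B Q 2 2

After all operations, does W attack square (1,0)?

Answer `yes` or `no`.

Answer: yes

Derivation:
Op 1: place BR@(1,0)
Op 2: place WQ@(2,1)
Op 3: place BR@(4,5)
Op 4: place WQ@(2,5)
Op 5: place BQ@(2,2)
Per-piece attacks for W:
  WQ@(2,1): attacks (2,2) (2,0) (3,1) (4,1) (5,1) (1,1) (0,1) (3,2) (4,3) (5,4) (3,0) (1,2) (0,3) (1,0) [ray(0,1) blocked at (2,2); ray(-1,-1) blocked at (1,0)]
  WQ@(2,5): attacks (2,4) (2,3) (2,2) (3,5) (4,5) (1,5) (0,5) (3,4) (4,3) (5,2) (1,4) (0,3) [ray(0,-1) blocked at (2,2); ray(1,0) blocked at (4,5)]
W attacks (1,0): yes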